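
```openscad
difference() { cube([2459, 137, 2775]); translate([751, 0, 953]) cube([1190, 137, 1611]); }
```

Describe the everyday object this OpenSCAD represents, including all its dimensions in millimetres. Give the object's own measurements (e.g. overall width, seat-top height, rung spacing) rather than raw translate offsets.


A wall 2459 mm long (x), 137 mm thick (y), 2775 mm tall, with a rectangular window opening cut through it. The opening is 1190 mm wide and 1611 mm tall; its sill is at z = 953 mm and its near (−x) edge is 751 mm from the wall's −x end. The opening passes through the full wall thickness.


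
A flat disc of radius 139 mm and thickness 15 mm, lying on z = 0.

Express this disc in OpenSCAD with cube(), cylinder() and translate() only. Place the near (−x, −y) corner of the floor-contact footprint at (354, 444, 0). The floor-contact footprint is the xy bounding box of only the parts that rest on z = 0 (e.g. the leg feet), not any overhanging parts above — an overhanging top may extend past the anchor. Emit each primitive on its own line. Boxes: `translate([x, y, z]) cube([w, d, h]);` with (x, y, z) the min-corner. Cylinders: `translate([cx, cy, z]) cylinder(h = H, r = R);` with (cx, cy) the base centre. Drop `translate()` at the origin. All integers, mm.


translate([493, 583, 0]) cylinder(h = 15, r = 139);


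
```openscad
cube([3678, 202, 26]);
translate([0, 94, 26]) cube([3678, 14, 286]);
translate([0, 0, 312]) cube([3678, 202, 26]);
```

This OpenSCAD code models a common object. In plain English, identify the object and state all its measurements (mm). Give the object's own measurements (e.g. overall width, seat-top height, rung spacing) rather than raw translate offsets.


An I-beam lying along x, 3678 mm long. Overall section height 338 mm. Two flanges 202 mm wide (y) and 26 mm thick, one on the floor and one at the top; a web 14 mm thick runs between them, centred on the flange width.


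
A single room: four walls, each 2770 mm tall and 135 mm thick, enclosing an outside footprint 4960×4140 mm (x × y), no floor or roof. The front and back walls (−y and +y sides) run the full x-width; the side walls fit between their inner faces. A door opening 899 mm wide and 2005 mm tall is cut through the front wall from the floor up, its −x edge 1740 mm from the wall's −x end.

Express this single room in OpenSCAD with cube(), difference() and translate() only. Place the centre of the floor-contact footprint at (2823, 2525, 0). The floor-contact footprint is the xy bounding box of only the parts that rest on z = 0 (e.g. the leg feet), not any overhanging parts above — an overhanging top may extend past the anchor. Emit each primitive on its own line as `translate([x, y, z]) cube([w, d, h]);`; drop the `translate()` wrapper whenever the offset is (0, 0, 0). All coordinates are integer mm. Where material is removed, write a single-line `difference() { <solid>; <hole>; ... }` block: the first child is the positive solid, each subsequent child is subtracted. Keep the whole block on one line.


difference() { translate([343, 455, 0]) cube([4960, 135, 2770]); translate([2083, 455, 0]) cube([899, 135, 2005]); }
translate([343, 4460, 0]) cube([4960, 135, 2770]);
translate([343, 590, 0]) cube([135, 3870, 2770]);
translate([5168, 590, 0]) cube([135, 3870, 2770]);


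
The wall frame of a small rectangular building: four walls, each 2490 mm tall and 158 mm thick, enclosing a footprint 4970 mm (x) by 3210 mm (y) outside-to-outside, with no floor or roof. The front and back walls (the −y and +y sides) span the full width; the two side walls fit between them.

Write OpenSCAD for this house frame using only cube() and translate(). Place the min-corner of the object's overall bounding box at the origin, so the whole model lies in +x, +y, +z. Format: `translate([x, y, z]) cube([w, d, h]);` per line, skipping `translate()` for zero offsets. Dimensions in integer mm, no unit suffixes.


cube([4970, 158, 2490]);
translate([0, 3052, 0]) cube([4970, 158, 2490]);
translate([0, 158, 0]) cube([158, 2894, 2490]);
translate([4812, 158, 0]) cube([158, 2894, 2490]);


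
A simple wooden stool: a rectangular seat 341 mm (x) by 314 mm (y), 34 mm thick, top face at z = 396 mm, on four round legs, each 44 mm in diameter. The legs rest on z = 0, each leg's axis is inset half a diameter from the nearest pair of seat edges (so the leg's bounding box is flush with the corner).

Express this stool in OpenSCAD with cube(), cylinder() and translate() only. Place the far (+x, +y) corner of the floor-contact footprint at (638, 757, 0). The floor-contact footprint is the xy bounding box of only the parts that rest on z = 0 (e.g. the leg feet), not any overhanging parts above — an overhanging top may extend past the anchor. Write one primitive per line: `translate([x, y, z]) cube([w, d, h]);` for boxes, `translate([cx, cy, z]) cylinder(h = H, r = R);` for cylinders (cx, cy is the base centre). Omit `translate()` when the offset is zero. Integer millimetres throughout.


translate([297, 443, 362]) cube([341, 314, 34]);
translate([319, 465, 0]) cylinder(h = 362, r = 22);
translate([616, 465, 0]) cylinder(h = 362, r = 22);
translate([319, 735, 0]) cylinder(h = 362, r = 22);
translate([616, 735, 0]) cylinder(h = 362, r = 22);


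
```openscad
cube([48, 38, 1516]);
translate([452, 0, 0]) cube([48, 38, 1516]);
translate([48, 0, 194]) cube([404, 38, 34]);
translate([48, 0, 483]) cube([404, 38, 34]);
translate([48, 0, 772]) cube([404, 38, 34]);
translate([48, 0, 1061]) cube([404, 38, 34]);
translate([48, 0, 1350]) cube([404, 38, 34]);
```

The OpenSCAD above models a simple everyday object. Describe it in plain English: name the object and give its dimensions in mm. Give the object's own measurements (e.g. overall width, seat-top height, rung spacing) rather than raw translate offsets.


A straight ladder. Two 48×38 mm vertical rails, 1516 mm tall, stand 500 mm apart (outside-to-outside) with their front faces coplanar on the −y side. 5 rungs, each 38 mm deep and 34 mm tall, span between the inner faces of the rails, front faces flush with the rails. The lowest rung's underside is at z = 194 mm and rungs are spaced 289 mm apart (underside to underside).


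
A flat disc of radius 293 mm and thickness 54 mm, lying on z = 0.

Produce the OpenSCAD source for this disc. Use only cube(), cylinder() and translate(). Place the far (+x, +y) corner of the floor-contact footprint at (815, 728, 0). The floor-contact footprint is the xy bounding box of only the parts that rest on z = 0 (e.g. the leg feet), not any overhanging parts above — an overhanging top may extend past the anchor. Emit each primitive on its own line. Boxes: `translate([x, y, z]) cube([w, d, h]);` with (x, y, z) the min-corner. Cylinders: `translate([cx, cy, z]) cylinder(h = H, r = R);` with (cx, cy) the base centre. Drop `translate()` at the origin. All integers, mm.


translate([522, 435, 0]) cylinder(h = 54, r = 293);


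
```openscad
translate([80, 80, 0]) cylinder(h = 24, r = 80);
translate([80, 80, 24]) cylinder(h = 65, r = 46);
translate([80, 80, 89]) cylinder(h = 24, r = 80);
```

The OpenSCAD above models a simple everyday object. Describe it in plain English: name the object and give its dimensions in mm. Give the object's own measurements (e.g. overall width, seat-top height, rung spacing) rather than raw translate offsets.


A spool: two coaxial disc flanges of radius 80 mm and thickness 24 mm, joined by a core cylinder of radius 46 mm and height 65 mm. The lower flange rests on z = 0 and the three cylinders share a vertical axis.


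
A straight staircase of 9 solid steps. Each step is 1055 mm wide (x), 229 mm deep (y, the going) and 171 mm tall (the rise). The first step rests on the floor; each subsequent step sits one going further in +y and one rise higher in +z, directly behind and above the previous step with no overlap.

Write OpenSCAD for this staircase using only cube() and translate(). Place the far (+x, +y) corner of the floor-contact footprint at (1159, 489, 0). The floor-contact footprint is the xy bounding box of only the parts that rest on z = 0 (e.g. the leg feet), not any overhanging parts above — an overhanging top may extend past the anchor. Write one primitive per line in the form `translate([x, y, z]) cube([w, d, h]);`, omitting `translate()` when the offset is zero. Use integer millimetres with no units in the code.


translate([104, 260, 0]) cube([1055, 229, 171]);
translate([104, 489, 171]) cube([1055, 229, 171]);
translate([104, 718, 342]) cube([1055, 229, 171]);
translate([104, 947, 513]) cube([1055, 229, 171]);
translate([104, 1176, 684]) cube([1055, 229, 171]);
translate([104, 1405, 855]) cube([1055, 229, 171]);
translate([104, 1634, 1026]) cube([1055, 229, 171]);
translate([104, 1863, 1197]) cube([1055, 229, 171]);
translate([104, 2092, 1368]) cube([1055, 229, 171]);


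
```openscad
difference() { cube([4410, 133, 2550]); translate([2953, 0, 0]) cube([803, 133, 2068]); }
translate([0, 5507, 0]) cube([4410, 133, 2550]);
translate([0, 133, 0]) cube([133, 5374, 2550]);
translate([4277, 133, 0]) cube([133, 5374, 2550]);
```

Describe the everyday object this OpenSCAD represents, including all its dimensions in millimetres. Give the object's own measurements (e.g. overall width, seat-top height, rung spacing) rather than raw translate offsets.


A single room: four walls, each 2550 mm tall and 133 mm thick, enclosing an outside footprint 4410×5640 mm (x × y), no floor or roof. The front and back walls (−y and +y sides) run the full x-width; the side walls fit between their inner faces. A door opening 803 mm wide and 2068 mm tall is cut through the front wall from the floor up, its −x edge 2953 mm from the wall's −x end.


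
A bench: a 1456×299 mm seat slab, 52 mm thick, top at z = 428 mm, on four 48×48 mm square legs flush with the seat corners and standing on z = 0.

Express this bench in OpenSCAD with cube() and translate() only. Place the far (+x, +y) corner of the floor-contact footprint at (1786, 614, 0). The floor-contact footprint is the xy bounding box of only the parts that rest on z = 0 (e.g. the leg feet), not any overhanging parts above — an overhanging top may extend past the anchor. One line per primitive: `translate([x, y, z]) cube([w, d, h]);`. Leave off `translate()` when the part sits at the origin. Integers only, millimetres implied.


// leg_h = 428 − 52 = 376
translate([330, 315, 376]) cube([1456, 299, 52]);
translate([330, 315, 0]) cube([48, 48, 376]);
translate([330, 566, 0]) cube([48, 48, 376]);
translate([1738, 315, 0]) cube([48, 48, 376]);
translate([1738, 566, 0]) cube([48, 48, 376]);


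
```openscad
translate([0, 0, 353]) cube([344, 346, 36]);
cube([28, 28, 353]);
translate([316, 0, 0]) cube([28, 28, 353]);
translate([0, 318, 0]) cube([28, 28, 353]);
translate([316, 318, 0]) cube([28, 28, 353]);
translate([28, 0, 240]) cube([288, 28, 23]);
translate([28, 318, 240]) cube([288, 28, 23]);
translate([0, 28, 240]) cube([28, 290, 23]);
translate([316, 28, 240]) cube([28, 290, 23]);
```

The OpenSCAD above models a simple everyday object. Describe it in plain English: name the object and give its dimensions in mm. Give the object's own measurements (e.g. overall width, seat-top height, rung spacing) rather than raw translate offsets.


A simple wooden stool: a rectangular seat 344 mm (x) by 346 mm (y), 36 mm thick, top face at z = 389 mm, on four square legs, each 28×28 mm in cross-section. The legs rest on z = 0, each flush with a corner of the seat. Four stretchers, 28 mm wide and 23 mm tall, connect adjacent legs with their undersides at z = 240 mm, each running between the inner faces of the legs it joins and aligned with the legs' outer faces on the other axis.


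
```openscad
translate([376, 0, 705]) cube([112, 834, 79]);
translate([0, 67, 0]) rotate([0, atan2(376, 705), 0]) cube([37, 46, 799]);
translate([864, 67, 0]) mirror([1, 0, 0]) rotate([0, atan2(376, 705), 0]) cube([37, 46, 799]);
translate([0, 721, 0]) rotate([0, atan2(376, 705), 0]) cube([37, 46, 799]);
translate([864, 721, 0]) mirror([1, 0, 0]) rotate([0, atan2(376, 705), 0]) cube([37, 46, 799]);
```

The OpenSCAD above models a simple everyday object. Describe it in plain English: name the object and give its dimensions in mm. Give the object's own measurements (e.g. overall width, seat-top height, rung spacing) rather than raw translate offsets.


A sawhorse. A 112×834×79 mm beam (x, y, z) sits on two A-frame leg pairs. Each pair is two raked legs of 37×46 mm section (46 mm along y) splaying symmetrically in x. Each leg rises 705 mm vertically over 376 mm of horizontal reach and is 799 mm long along its own axis. Every leg's outer bottom edge rests on the floor and its outer top edge meets a bottom edge of the beam — the left legs (tilting toward +x) meet the beam's −x bottom edge, the right legs (their mirror images, tilting toward −x) meet its +x bottom edge — so the leg tops tuck under the beam, the beam's underside is 705 mm above the floor, and the feet are 864 mm apart outside-to-outside with the beam centred between them. The two leg pairs are set in 67 mm from either end of the beam.


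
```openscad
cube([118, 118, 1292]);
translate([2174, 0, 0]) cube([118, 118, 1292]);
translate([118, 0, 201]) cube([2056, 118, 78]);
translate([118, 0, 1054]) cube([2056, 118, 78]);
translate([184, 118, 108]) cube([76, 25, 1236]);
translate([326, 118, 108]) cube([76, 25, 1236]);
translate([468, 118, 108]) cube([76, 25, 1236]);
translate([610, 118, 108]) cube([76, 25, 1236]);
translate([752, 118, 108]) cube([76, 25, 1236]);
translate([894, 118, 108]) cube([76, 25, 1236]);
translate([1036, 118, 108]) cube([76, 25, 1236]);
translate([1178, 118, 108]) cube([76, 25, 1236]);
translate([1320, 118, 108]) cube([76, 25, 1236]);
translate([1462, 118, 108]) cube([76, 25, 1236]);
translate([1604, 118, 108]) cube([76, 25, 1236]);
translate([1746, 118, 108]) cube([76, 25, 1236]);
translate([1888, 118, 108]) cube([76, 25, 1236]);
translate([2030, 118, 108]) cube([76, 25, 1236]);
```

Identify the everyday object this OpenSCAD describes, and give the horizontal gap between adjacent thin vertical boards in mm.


A fence section. The picket gap is 66 mm.

Two posts, two rails, 14 pickets — a fence section. Span 2056 mm holds 14 pickets of 76 mm with 15 equal gaps: ⌊(2056 − 14·76) / 15⌋ = 66 mm.


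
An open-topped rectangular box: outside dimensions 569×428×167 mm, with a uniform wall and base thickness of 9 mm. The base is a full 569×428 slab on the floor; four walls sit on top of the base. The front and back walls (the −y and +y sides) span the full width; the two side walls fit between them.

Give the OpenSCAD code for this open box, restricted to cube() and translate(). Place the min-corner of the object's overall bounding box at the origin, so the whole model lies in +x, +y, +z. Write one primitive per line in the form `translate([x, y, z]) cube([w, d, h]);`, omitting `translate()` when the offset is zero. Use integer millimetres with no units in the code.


cube([569, 428, 9]);
translate([0, 0, 9]) cube([569, 9, 158]);
translate([0, 419, 9]) cube([569, 9, 158]);
translate([0, 9, 9]) cube([9, 410, 158]);
translate([560, 9, 9]) cube([9, 410, 158]);


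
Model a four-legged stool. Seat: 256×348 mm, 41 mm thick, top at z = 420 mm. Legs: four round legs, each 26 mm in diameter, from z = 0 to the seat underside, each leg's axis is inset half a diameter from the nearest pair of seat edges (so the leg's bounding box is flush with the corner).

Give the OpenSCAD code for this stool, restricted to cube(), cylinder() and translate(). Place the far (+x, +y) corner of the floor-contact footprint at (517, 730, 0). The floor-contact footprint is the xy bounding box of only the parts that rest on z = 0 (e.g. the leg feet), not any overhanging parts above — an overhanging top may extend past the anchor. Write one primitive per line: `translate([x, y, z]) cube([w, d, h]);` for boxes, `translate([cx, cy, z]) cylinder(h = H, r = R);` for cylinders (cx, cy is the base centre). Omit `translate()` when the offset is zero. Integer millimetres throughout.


translate([261, 382, 379]) cube([256, 348, 41]);
translate([274, 395, 0]) cylinder(h = 379, r = 13);
translate([504, 395, 0]) cylinder(h = 379, r = 13);
translate([274, 717, 0]) cylinder(h = 379, r = 13);
translate([504, 717, 0]) cylinder(h = 379, r = 13);


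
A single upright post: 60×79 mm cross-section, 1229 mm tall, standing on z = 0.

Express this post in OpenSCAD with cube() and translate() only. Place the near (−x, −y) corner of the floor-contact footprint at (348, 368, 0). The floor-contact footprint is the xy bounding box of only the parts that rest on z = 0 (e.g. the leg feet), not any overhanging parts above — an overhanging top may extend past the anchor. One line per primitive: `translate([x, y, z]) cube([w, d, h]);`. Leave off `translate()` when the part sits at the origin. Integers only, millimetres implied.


translate([348, 368, 0]) cube([60, 79, 1229]);


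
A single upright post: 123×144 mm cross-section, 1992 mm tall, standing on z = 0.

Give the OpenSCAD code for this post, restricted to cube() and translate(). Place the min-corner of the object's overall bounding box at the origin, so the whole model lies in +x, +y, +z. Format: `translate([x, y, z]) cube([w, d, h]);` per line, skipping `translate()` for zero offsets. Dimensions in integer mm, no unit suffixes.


cube([123, 144, 1992]);


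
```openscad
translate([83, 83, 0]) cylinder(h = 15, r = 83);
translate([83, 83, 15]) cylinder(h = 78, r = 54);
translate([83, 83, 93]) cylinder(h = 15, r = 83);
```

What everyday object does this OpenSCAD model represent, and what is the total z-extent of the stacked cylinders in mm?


A spool. The overall height is 108 mm.

Three coaxial cylinders, large–small–large — a spool. Two 15 mm flanges and a 78 mm core give 15 + 78 + 15 = 108 mm.


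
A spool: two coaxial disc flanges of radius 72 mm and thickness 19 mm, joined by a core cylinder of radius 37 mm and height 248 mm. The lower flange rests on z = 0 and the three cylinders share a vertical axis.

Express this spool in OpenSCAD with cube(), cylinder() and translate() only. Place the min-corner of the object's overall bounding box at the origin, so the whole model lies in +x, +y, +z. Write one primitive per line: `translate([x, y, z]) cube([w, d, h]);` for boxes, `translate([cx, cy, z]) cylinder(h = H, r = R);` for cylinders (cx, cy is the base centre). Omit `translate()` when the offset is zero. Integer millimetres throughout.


translate([72, 72, 0]) cylinder(h = 19, r = 72);
translate([72, 72, 19]) cylinder(h = 248, r = 37);
translate([72, 72, 267]) cylinder(h = 19, r = 72);


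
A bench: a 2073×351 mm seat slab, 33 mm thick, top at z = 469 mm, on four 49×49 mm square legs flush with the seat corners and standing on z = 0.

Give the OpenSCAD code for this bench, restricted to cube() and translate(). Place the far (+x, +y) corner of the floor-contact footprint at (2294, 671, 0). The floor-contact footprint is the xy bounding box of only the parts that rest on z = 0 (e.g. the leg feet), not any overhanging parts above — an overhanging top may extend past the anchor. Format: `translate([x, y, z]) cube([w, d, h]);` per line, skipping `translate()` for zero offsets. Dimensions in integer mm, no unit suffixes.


translate([221, 320, 436]) cube([2073, 351, 33]);
translate([221, 320, 0]) cube([49, 49, 436]);
translate([221, 622, 0]) cube([49, 49, 436]);
translate([2245, 320, 0]) cube([49, 49, 436]);
translate([2245, 622, 0]) cube([49, 49, 436]);


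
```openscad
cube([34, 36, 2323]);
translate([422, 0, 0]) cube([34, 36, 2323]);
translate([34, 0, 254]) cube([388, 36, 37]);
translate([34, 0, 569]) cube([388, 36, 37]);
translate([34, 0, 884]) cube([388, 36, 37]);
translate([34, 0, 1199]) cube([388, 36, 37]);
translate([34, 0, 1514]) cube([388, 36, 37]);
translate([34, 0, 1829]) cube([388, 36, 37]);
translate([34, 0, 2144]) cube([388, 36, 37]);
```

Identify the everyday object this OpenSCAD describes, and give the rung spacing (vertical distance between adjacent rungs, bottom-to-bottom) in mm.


A ladder. The rung spacing is 315 mm.

Two tall 34×36 posts with 7 short bars between them — a ladder. Adjacent rungs sit at z = 254 and z = 569, so the spacing is 569 − 254 = 315 mm.


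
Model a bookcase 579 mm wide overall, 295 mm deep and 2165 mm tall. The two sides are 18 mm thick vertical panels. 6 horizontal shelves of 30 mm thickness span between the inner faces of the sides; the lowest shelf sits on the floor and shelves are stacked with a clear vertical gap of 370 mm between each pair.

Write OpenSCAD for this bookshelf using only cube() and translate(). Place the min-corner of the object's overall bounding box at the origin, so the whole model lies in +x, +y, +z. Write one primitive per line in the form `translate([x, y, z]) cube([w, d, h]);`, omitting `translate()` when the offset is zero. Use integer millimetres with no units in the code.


cube([18, 295, 2165]);
translate([561, 0, 0]) cube([18, 295, 2165]);
translate([18, 0, 0]) cube([543, 295, 30]);
translate([18, 0, 400]) cube([543, 295, 30]);
translate([18, 0, 800]) cube([543, 295, 30]);
translate([18, 0, 1200]) cube([543, 295, 30]);
translate([18, 0, 1600]) cube([543, 295, 30]);
translate([18, 0, 2000]) cube([543, 295, 30]);


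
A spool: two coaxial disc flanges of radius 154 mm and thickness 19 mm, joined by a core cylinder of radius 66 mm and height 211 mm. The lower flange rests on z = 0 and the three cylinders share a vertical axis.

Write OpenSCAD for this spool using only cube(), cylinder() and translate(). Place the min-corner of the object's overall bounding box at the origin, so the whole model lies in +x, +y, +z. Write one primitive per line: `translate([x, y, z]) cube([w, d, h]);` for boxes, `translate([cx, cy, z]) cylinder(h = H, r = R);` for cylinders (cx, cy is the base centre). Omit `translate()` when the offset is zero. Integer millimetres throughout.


translate([154, 154, 0]) cylinder(h = 19, r = 154);
translate([154, 154, 19]) cylinder(h = 211, r = 66);
translate([154, 154, 230]) cylinder(h = 19, r = 154);


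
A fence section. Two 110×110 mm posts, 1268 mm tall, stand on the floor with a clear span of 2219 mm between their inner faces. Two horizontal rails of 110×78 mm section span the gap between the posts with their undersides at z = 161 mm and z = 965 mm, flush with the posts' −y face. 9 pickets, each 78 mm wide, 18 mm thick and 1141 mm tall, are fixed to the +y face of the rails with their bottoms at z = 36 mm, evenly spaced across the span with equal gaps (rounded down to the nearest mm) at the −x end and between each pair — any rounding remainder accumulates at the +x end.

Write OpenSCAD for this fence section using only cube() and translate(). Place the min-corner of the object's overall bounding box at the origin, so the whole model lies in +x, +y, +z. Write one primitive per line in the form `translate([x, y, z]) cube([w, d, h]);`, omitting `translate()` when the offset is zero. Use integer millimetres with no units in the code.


cube([110, 110, 1268]);
translate([2329, 0, 0]) cube([110, 110, 1268]);
translate([110, 0, 161]) cube([2219, 110, 78]);
translate([110, 0, 965]) cube([2219, 110, 78]);
translate([261, 110, 36]) cube([78, 18, 1141]);
translate([490, 110, 36]) cube([78, 18, 1141]);
translate([719, 110, 36]) cube([78, 18, 1141]);
translate([948, 110, 36]) cube([78, 18, 1141]);
translate([1177, 110, 36]) cube([78, 18, 1141]);
translate([1406, 110, 36]) cube([78, 18, 1141]);
translate([1635, 110, 36]) cube([78, 18, 1141]);
translate([1864, 110, 36]) cube([78, 18, 1141]);
translate([2093, 110, 36]) cube([78, 18, 1141]);


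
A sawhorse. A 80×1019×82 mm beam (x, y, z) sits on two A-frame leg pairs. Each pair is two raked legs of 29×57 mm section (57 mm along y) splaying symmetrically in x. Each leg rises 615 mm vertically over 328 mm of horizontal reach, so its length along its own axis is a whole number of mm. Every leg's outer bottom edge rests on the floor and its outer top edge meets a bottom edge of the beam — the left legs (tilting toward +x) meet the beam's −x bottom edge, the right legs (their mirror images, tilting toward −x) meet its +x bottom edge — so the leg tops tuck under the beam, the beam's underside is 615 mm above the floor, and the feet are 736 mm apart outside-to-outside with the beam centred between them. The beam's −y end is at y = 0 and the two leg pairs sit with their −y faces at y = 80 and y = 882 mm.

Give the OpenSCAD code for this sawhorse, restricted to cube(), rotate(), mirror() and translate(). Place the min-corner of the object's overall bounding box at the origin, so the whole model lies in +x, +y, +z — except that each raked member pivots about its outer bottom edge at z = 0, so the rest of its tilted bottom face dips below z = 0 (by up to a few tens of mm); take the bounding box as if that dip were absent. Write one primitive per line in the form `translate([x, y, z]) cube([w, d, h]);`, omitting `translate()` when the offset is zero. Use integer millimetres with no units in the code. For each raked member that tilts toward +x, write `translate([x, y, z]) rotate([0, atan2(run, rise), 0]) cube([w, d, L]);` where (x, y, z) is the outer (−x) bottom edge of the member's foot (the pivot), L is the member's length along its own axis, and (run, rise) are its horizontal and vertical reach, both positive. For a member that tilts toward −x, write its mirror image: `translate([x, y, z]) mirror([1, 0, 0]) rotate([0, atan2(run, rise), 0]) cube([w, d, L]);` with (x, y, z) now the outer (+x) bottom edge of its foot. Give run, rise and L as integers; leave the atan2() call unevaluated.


translate([328, 0, 615]) cube([80, 1019, 82]);
translate([0, 80, 0]) rotate([0, atan2(328, 615), 0]) cube([29, 57, 697]);
translate([736, 80, 0]) mirror([1, 0, 0]) rotate([0, atan2(328, 615), 0]) cube([29, 57, 697]);
translate([0, 882, 0]) rotate([0, atan2(328, 615), 0]) cube([29, 57, 697]);
translate([736, 882, 0]) mirror([1, 0, 0]) rotate([0, atan2(328, 615), 0]) cube([29, 57, 697]);


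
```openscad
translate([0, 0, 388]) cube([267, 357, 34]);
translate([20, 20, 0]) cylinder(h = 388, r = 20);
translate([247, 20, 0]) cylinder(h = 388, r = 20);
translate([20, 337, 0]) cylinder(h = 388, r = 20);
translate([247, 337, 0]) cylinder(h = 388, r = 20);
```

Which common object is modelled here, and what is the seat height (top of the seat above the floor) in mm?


A stool. The seat height is 422 mm.

A 267×357×34 slab at z = 388 on four corner cylinders — a stool. The seat top is 388 + 34 = 422 mm.


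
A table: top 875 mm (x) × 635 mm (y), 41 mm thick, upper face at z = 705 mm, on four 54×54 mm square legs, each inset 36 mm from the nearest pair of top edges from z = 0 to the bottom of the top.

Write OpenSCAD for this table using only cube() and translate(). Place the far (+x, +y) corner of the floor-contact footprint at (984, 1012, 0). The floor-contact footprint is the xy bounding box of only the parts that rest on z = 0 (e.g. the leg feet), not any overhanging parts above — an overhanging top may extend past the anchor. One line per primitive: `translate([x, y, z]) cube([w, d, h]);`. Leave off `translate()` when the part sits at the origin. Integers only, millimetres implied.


// leg_h = 705 - 41 = 664
translate([145, 413, 664]) cube([875, 635, 41]);
translate([181, 449, 0]) cube([54, 54, 664]);
translate([930, 449, 0]) cube([54, 54, 664]);
translate([181, 958, 0]) cube([54, 54, 664]);
translate([930, 958, 0]) cube([54, 54, 664]);


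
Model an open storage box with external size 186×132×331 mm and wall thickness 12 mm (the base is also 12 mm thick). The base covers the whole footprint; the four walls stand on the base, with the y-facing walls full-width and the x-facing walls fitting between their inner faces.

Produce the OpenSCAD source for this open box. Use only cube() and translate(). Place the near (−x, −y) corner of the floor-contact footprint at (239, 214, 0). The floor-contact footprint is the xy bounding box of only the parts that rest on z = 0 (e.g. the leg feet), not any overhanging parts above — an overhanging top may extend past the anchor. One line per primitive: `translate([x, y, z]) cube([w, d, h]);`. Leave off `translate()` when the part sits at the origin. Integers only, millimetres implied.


translate([239, 214, 0]) cube([186, 132, 12]);
translate([239, 214, 12]) cube([186, 12, 319]);
translate([239, 334, 12]) cube([186, 12, 319]);
translate([239, 226, 12]) cube([12, 108, 319]);
translate([413, 226, 12]) cube([12, 108, 319]);


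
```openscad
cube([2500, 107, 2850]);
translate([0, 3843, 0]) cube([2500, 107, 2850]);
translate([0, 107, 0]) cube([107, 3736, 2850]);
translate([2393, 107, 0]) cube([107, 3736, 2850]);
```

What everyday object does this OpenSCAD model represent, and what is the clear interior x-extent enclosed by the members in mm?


A house (or room) frame. The interior width is 2286 mm.

Four 2850 mm walls enclosing a rectangle with no floor or roof — a room or house frame. Outside width is 2500 mm and wall thickness is 107 mm, so the interior width is 2500 − 2 × 107 = 2286 mm.


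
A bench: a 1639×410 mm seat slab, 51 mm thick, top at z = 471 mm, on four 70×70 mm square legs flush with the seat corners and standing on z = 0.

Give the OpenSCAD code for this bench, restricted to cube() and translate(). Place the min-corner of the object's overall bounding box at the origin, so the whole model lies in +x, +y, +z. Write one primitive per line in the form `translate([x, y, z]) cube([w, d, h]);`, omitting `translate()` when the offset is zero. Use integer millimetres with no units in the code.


translate([0, 0, 420]) cube([1639, 410, 51]);
cube([70, 70, 420]);
translate([0, 340, 0]) cube([70, 70, 420]);
translate([1569, 0, 0]) cube([70, 70, 420]);
translate([1569, 340, 0]) cube([70, 70, 420]);


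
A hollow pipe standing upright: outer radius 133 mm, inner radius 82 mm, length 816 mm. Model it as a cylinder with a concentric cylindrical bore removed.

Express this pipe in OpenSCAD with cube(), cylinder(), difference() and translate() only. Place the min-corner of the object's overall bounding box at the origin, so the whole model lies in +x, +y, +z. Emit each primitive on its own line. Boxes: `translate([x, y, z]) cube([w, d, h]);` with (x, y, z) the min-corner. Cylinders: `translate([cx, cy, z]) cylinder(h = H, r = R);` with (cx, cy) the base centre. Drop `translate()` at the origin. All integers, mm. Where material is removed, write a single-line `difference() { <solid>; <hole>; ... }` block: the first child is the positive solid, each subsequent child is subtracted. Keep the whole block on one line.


difference() { translate([133, 133, 0]) cylinder(h = 816, r = 133); translate([133, 133, 0]) cylinder(h = 816, r = 82); }


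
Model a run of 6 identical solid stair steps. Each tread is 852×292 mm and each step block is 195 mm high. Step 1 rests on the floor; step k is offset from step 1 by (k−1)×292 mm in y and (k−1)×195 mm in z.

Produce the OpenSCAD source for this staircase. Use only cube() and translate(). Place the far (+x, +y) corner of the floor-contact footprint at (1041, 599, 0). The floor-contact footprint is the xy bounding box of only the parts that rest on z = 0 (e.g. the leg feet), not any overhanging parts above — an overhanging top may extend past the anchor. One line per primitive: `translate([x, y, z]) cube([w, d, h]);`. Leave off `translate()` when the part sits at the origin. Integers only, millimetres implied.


translate([189, 307, 0]) cube([852, 292, 195]);
translate([189, 599, 195]) cube([852, 292, 195]);
translate([189, 891, 390]) cube([852, 292, 195]);
translate([189, 1183, 585]) cube([852, 292, 195]);
translate([189, 1475, 780]) cube([852, 292, 195]);
translate([189, 1767, 975]) cube([852, 292, 195]);


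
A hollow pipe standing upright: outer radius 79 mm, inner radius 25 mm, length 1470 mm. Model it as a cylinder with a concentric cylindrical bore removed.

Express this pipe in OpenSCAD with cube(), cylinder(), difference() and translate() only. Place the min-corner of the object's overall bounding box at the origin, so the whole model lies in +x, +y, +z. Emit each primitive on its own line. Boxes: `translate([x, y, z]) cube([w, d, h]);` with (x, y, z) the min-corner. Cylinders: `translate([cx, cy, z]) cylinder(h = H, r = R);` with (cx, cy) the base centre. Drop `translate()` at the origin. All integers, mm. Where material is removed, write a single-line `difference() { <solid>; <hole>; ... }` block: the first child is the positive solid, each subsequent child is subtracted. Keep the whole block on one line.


difference() { translate([79, 79, 0]) cylinder(h = 1470, r = 79); translate([79, 79, 0]) cylinder(h = 1470, r = 25); }


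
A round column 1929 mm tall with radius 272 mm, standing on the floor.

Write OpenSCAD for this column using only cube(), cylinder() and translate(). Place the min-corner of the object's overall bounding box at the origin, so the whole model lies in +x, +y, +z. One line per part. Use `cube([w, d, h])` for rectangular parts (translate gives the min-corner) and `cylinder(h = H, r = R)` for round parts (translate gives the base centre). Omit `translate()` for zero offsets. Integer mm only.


translate([272, 272, 0]) cylinder(h = 1929, r = 272);


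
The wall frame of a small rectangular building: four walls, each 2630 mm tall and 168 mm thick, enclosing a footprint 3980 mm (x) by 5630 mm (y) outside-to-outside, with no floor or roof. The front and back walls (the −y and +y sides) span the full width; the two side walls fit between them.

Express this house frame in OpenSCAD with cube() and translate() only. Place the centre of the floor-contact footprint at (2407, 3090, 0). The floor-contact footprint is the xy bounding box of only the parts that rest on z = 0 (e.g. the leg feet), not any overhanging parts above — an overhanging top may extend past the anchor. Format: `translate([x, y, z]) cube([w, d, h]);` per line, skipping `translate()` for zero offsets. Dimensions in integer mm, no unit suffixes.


translate([417, 275, 0]) cube([3980, 168, 2630]);
translate([417, 5737, 0]) cube([3980, 168, 2630]);
translate([417, 443, 0]) cube([168, 5294, 2630]);
translate([4229, 443, 0]) cube([168, 5294, 2630]);


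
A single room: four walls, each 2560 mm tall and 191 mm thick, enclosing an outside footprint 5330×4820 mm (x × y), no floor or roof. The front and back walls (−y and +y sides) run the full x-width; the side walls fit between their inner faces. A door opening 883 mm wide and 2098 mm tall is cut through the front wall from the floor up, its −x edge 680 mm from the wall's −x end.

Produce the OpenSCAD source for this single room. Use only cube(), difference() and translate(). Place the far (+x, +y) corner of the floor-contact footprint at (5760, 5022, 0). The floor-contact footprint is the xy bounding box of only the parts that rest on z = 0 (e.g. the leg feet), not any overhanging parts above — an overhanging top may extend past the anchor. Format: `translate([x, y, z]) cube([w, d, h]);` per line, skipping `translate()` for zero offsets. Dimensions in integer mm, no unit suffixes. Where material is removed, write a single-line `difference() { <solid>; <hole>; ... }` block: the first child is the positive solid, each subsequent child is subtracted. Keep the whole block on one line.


difference() { translate([430, 202, 0]) cube([5330, 191, 2560]); translate([1110, 202, 0]) cube([883, 191, 2098]); }
translate([430, 4831, 0]) cube([5330, 191, 2560]);
translate([430, 393, 0]) cube([191, 4438, 2560]);
translate([5569, 393, 0]) cube([191, 4438, 2560]);


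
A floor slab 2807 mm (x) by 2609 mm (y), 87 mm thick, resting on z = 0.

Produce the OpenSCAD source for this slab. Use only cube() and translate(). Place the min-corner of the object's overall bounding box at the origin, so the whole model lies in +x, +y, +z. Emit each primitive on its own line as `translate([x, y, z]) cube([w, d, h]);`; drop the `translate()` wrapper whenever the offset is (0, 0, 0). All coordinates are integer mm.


cube([2807, 2609, 87]);


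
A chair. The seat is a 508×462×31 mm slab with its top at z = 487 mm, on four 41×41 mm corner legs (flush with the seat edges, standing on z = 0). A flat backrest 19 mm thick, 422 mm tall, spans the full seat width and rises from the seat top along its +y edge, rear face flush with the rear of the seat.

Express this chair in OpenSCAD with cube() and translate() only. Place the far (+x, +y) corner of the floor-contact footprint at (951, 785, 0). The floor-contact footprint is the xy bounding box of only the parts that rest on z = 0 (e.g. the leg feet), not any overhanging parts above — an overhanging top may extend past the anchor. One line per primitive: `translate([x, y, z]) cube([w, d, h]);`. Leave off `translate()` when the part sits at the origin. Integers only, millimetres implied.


translate([443, 323, 456]) cube([508, 462, 31]);
translate([443, 323, 0]) cube([41, 41, 456]);
translate([910, 323, 0]) cube([41, 41, 456]);
translate([443, 744, 0]) cube([41, 41, 456]);
translate([910, 744, 0]) cube([41, 41, 456]);
translate([443, 766, 487]) cube([508, 19, 422]);


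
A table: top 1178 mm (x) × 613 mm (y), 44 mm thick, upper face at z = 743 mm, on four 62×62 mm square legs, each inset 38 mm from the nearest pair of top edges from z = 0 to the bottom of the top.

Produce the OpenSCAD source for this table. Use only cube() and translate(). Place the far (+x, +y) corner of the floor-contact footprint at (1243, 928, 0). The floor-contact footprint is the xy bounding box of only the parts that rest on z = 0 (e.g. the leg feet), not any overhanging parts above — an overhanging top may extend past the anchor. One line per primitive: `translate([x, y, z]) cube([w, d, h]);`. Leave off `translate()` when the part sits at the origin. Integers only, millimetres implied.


// leg_h = 743 - 44 = 699
translate([103, 353, 699]) cube([1178, 613, 44]);
translate([141, 391, 0]) cube([62, 62, 699]);
translate([1181, 391, 0]) cube([62, 62, 699]);
translate([141, 866, 0]) cube([62, 62, 699]);
translate([1181, 866, 0]) cube([62, 62, 699]);


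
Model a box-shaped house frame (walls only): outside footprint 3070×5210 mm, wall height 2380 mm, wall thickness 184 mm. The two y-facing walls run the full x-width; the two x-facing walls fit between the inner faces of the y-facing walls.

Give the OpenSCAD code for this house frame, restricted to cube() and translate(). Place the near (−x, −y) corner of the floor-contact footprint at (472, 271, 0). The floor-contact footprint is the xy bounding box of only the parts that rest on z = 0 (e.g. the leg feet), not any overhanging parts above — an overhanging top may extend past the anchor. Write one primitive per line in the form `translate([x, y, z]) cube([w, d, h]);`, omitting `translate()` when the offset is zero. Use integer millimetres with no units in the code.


translate([472, 271, 0]) cube([3070, 184, 2380]);
translate([472, 5297, 0]) cube([3070, 184, 2380]);
translate([472, 455, 0]) cube([184, 4842, 2380]);
translate([3358, 455, 0]) cube([184, 4842, 2380]);


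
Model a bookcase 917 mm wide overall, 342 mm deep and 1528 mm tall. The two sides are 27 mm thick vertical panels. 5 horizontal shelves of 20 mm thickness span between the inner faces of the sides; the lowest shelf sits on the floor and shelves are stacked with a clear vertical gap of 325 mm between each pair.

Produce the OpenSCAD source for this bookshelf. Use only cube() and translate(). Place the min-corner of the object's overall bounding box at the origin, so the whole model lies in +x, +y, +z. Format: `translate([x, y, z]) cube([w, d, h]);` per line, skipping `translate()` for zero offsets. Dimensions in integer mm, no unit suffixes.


cube([27, 342, 1528]);
translate([890, 0, 0]) cube([27, 342, 1528]);
translate([27, 0, 0]) cube([863, 342, 20]);
translate([27, 0, 345]) cube([863, 342, 20]);
translate([27, 0, 690]) cube([863, 342, 20]);
translate([27, 0, 1035]) cube([863, 342, 20]);
translate([27, 0, 1380]) cube([863, 342, 20]);
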